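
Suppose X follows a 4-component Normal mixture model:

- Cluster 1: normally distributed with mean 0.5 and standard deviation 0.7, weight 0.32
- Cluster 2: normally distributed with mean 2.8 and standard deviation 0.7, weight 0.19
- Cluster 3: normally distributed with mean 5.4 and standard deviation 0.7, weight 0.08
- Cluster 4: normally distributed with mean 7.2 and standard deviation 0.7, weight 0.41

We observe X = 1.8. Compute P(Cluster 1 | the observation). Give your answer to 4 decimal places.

P(component k | x) = P(Z=k)·f_k(x) / marginal(x), where marginal(x) = Σ_j P(Z=j)·f_j(x).
Component likelihoods at x = 1.8:
  L_1 = 0.101596
  L_2 = 0.205426
  L_3 = 1.02917e-06
  L_4 = 6.81295e-14
Prior × likelihood for each component:
  P(Z=1)·L_1 = 0.32 × 0.101596 = 0.0325106
  P(Z=2)·L_2 = 0.19 × 0.205426 = 0.0390308
  P(Z=3)·L_3 = 0.08 × 1.02917e-06 = 8.2334e-08
  P(Z=4)·L_4 = 0.41 × 6.81295e-14 = 2.79331e-14
Marginal: 0.0325106 + 0.0390308 + 8.2334e-08 + 2.79331e-14 = 0.0715416
Responsibility of Cluster 1: 0.0325106 / 0.0715416 ≈ 0.4544

0.4544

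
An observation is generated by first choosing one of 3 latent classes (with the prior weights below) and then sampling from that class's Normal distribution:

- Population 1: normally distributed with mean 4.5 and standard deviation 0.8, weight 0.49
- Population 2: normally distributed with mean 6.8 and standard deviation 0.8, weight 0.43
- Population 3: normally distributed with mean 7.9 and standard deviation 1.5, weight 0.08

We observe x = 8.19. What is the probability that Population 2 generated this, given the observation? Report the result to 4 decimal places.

0.6941

P(component k | x) = π_k·f_k(x) / marginal(x), where marginal(x) = Σ_j π_j·f_j(x).
Evaluate each component's likelihood at the observed value:
  L_1 = (1/(0.8·√(2π)))·exp(−(8.19−4.5)²/(2·0.8²)) = 0.498678·exp(-10.63758) = 1.19668e-05
  L_2 = (1/(0.8·√(2π)))·exp(−(8.19−6.8)²/(2·0.8²)) = 0.498678·exp(-1.50945) = 0.110223
  L_3 = (1/(1.5·√(2π)))·exp(−(8.19−7.9)²/(2·1.5²)) = 0.265962·exp(-0.01869) = 0.261037
Prior × likelihood for each component:
  π_1·L_1 = 0.49 × 1.19668e-05 = 5.86374e-06
  π_2·L_2 = 0.43 × 0.110223 = 0.047396
  π_3·L_3 = 0.08 × 0.261037 = 0.020883
Marginal: 5.86374e-06 + 0.047396 + 0.020883 = 0.0682848
So the posterior for Population 2 is 0.047396 / 0.0682848 ≈ 0.6941.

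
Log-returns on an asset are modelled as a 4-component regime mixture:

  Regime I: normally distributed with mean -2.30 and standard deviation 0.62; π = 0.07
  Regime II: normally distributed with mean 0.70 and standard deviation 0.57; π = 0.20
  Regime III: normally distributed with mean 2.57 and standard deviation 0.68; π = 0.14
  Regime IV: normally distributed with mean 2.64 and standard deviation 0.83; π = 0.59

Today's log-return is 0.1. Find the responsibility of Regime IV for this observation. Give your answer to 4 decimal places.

0.0315

Apply Bayes' rule: the posterior for each component is proportional to its prior times its likelihood at x.
Evaluate each component's likelihood at the observed value:
  p_I = (1/(0.62·√(2π)))·exp(−(0.1−-2.30)²/(2·0.62²)) = 0.643455·exp(-7.49220) = 0.000358673
  p_II = (1/(0.57·√(2π)))·exp(−(0.1−0.70)²/(2·0.57²)) = 0.699899·exp(-0.55402) = 0.402188
  p_III = (1/(0.68·√(2π)))·exp(−(0.1−2.57)²/(2·0.68²)) = 0.586680·exp(-6.59699) = 0.000800503
  p_IV = (1/(0.83·√(2π)))·exp(−(0.1−2.64)²/(2·0.83²)) = 0.480653·exp(-4.68254) = 0.00444869
Multiply by the mixture weights:
  π_I·p_I = 0.07 × 0.000358673 = 2.51071e-05
  π_II·p_II = 0.20 × 0.402188 = 0.0804376
  π_III·p_III = 0.14 × 0.000800503 = 0.00011207
  π_IV·p_IV = 0.59 × 0.00444869 = 0.00262473
Denominator: 2.51071e-05 + 0.0804376 + 0.00011207 + 0.00262473 = 0.0831995
P(Regime IV | data) ≈ 0.0315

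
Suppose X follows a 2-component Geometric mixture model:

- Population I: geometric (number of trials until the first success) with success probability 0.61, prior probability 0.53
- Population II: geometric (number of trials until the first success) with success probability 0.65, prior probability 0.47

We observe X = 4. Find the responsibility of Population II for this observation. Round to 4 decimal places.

Apply Bayes' rule: the posterior for each component is proportional to its prior times its likelihood at x.
Geometric probabilities:
  f_I = 0.0361846
  f_II = 0.0278687
Multiply by the mixture weights:
  π_I·f_I = 0.53 × 0.0361846 = 0.0191778
  π_II·f_II = 0.47 × 0.0278687 = 0.0130983
Sum: 0.0191778 + 0.0130983 = 0.0322761
So the posterior for Population II is 0.0130983 / 0.0322761 ≈ 0.4058.

0.4058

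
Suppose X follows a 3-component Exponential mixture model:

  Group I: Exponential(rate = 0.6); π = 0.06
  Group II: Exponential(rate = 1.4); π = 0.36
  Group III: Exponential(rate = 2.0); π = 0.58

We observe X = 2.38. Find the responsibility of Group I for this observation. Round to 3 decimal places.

0.236

Apply Bayes' rule: the posterior for each component is proportional to its prior times its likelihood at x.
Exponential densities:
  p_I = 0.6·e^(−0.6·2.38) = 0.6·e^(−1.4280) = 0.143873
  p_II = 1.4·e^(−1.4·2.38) = 1.4·e^(−3.3320) = 0.0500102
  p_III = 2.0·e^(−2.0·2.38) = 2.0·e^(−4.7600) = 0.0171312
Weight by the priors:
  P(Z=I)·p_I = 0.06 × 0.143873 = 0.00863237
  P(Z=II)·p_II = 0.36 × 0.0500102 = 0.0180037
  P(Z=III)·p_III = 0.58 × 0.0171312 = 0.00993611
Marginal: 0.00863237 + 0.0180037 + 0.00993611 = 0.0365722
P(Group I | 2.38) = 0.00863237 / 0.0365722 ≈ 0.236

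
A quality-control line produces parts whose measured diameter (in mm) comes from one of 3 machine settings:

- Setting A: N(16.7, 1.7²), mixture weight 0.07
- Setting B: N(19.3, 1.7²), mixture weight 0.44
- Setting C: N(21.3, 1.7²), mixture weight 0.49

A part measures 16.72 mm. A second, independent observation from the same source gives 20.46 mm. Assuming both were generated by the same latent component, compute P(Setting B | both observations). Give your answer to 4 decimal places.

Posterior ∝ prior × likelihood, so P(k | x) ∝ π_k f_k(x); normalise over all components.
Since both observations come from the same component, the likelihood for component k is f_k(x₁)·f_k(x₂).
  p_A = [0.234656] × [0.0203328] = 0.00477121
  p_B = [0.074185] × [0.185933] = 0.0137934
  p_C = [0.00622799] × [0.207704] = 0.00129358
Unnormalised posteriors:
  π_A·p_A = 0.07 × 0.00477121 = 0.000333985
  π_B·p_B = 0.44 × 0.0137934 = 0.00606911
  π_C·p_C = 0.49 × 0.00129358 = 0.000633852
Denominator: 0.000333985 + 0.00606911 + 0.000633852 = 0.00703695
So the posterior for Setting B is 0.00606911 / 0.00703695 ≈ 0.8625.

0.8625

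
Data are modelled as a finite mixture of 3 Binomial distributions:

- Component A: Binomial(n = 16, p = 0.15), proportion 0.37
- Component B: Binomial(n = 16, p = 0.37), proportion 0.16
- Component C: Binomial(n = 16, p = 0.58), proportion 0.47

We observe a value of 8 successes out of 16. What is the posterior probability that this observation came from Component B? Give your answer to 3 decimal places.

The responsibility of component k is π_k f_k(x) divided by Σ_j π_j f_j(x).
Binomial probabilities:
  f_A = 0.000898794
  f_B = 0.11218
  f_C = 0.159587
Prior × likelihood for each component:
  π_A·f_A = 0.37 × 0.000898794 = 0.000332554
  π_B·f_B = 0.16 × 0.11218 = 0.0179489
  π_C·f_C = 0.47 × 0.159587 = 0.0750058
Evidence: 0.000332554 + 0.0179489 + 0.0750058 = 0.0932872
P(Component B | x) ≈ 0.192

0.192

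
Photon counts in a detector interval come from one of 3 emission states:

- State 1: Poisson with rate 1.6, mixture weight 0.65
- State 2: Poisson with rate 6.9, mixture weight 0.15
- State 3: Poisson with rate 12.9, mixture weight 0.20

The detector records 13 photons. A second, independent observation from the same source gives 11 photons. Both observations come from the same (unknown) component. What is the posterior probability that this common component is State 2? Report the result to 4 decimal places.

Posterior ∝ prior × likelihood, so P(k | x) ∝ w_k f_k(x); normalise over all components.
Since both observations come from the same component, the likelihood for component k is f_k(x₁)·f_k(x₂).
  f_1 = [e^(−1.6)·1.6^13/13! = 1.46019e-08] × [8.89801e-07] = 1.29928e-14
  f_2 = [e^(−6.9)·6.9^13/13! = 0.0130055] × [0.042614] = 0.000554215
  f_3 = [e^(−12.9)·12.9^13/13! = 0.109897] × [0.103023] = 0.0113219
Weight by the priors:
  w_1·f_1 = 0.65 × 1.29928e-14 = 8.44529e-15
  w_2·f_2 = 0.15 × 0.000554215 = 8.31323e-05
  w_3·f_3 = 0.20 × 0.0113219 = 0.00226438
Sum: 8.44529e-15 + 8.31323e-05 + 0.00226438 = 0.00234751
So the posterior for State 2 is 8.31323e-05 / 0.00234751 ≈ 0.0354.

0.0354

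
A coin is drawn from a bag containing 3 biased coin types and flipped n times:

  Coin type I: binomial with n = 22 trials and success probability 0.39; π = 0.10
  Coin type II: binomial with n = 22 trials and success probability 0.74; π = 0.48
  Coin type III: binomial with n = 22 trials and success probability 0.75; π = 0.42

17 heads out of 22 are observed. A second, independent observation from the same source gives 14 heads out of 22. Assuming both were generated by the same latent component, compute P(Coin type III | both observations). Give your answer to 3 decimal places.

Posterior ∝ prior × likelihood, so P(k | x) ∝ w_k f_k(x); normalise over all components.
Since both observations come from the same component, the likelihood for component k is f_k(x₁)·f_k(x₂).
  L_I = [C(22,17)·0.39^17·0.61^5 = 26334·1.11712e-07·0.0844596 = 0.000248464] × [0.0115447] = 2.86844e-06
  L_II = [C(22,17)·0.74^17·0.26^5 = 26334·0.00598328·0.00118814 = 0.187207] × [0.0985981] = 0.0184583
  L_III = [C(22,17)·0.75^17·0.25^5 = 26334·0.00751695·0.000976562 = 0.193312] × [0.0869392] = 0.0168064
Prior × likelihood for each component:
  w_I·L_I = 0.10 × 2.86844e-06 = 2.86844e-07
  w_II·L_II = 0.48 × 0.0184583 = 0.00885998
  w_III·L_III = 0.42 × 0.0168064 = 0.00705867
Sum: 2.86844e-07 + 0.00885998 + 0.00705867 = 0.0159189
So the posterior for Coin type III is 0.00705867 / 0.0159189 ≈ 0.443.

0.443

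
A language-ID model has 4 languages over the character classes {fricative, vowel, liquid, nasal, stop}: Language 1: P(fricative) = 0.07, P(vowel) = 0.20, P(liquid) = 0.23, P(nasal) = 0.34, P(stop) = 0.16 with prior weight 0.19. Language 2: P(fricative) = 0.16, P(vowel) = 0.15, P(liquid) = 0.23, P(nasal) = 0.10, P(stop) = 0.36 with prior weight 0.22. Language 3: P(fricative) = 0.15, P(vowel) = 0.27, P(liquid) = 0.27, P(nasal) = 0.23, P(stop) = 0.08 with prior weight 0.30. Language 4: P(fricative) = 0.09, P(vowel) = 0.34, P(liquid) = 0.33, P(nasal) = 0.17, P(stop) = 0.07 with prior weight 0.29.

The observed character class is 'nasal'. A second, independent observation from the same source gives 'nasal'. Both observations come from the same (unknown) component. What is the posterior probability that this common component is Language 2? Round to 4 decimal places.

The responsibility of component k is P(Z=k) f_k(x) divided by Σ_j P(Z=j) f_j(x).
Since both observations come from the same component, the likelihood for component k is f_k(x₁)·f_k(x₂).
  p_1 = [0.34] × [0.34] = 0.1156
  p_2 = [0.1] × [0.1] = 0.01
  p_3 = [0.23] × [0.23] = 0.0529
  p_4 = [0.17] × [0.17] = 0.0289
Prior × likelihood for each component:
  P(Z=1)·p_1 = 0.19 × 0.1156 = 0.021964
  P(Z=2)·p_2 = 0.22 × 0.01 = 0.0022
  P(Z=3)·p_3 = 0.30 × 0.0529 = 0.01587
  P(Z=4)·p_4 = 0.29 × 0.0289 = 0.008381
Normaliser: 0.021964 + 0.0022 + 0.01587 + 0.008381 = 0.048415
P(Language 2 | x₁, x₂) ≈ 0.0454

0.0454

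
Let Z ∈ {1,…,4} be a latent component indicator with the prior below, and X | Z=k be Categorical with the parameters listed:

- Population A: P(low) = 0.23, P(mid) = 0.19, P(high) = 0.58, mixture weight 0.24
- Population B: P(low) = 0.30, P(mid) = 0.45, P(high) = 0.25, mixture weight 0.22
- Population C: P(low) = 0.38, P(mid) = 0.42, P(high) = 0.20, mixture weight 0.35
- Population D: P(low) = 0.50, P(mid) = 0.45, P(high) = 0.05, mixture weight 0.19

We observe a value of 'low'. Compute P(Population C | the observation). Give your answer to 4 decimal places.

Apply Bayes' rule: the posterior for each component is proportional to its prior times its likelihood at x.
Component likelihoods at x = 'low':
  L_A = P(low | comp) = 0.23
  L_B = P(low | comp) = 0.30
  L_C = P(low | comp) = 0.38
  L_D = P(low | comp) = 0.50
Unnormalised posteriors:
  w_A·L_A = 0.24 × 0.23 = 0.0552
  w_B·L_B = 0.22 × 0.3 = 0.066
  w_C·L_C = 0.35 × 0.38 = 0.133
  w_D·L_D = 0.19 × 0.5 = 0.095
Sum: 0.0552 + 0.066 + 0.133 + 0.095 = 0.3492
Responsibility of Population C: 0.133 / 0.3492 ≈ 0.3809

0.3809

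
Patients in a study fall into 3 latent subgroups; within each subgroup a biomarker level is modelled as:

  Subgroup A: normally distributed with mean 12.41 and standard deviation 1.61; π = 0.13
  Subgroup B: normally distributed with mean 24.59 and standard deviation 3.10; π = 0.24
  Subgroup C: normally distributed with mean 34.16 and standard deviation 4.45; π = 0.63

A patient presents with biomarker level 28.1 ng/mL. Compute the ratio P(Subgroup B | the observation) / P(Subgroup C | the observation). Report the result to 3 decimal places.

Since P(k|x) ∝ π_k f_k(x), the posterior odds are π_i f_i(x) / (π_j f_j(x)).
Evaluate each component's likelihood at the observed value:
  f_A = 5.90534e-22
  f_B = 0.0677897
  f_C = 0.0354692
Odds = (0.24/0.63) × (0.0677897/0.0354692) = 0.380952 × 1.91122 ≈ 0.728

0.728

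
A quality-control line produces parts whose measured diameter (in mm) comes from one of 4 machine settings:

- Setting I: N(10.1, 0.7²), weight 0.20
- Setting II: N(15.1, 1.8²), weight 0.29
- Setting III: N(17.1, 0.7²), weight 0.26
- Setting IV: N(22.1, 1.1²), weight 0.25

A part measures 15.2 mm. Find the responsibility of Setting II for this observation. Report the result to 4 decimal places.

Posterior ∝ prior × likelihood, so P(k | x) ∝ π_k f_k(x); normalise over all components.
Component likelihoods at x = 15.2 mm:
  L_I = 1.69544e-12
  L_II = 0.221293
  L_III = 0.0143223
  L_IV = 1.0361e-09
Multiply by the mixture weights:
  π_I·L_I = 0.20 × 1.69544e-12 = 3.39088e-13
  π_II·L_II = 0.29 × 0.221293 = 0.0641749
  π_III·L_III = 0.26 × 0.0143223 = 0.0037238
  π_IV·L_IV = 0.25 × 1.0361e-09 = 2.59025e-10
Denominator: 3.39088e-13 + 0.0641749 + 0.0037238 + 2.59025e-10 = 0.0678987
Responsibility of Setting II: 0.0641749 / 0.0678987 ≈ 0.9452

0.9452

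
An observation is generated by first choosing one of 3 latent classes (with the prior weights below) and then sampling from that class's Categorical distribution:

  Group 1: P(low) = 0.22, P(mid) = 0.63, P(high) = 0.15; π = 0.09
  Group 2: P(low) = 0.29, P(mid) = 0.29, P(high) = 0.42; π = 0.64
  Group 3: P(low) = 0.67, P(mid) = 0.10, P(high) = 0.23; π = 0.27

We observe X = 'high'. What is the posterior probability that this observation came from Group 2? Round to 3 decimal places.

0.780

The responsibility of component k is P(Z=k) f_k(x) divided by Σ_j P(Z=j) f_j(x).
Categorical probabilities:
  f_1 = 0.15
  f_2 = 0.42
  f_3 = 0.23
Unnormalised posteriors:
  P(Z=1)·f_1 = 0.09 × 0.15 = 0.0135
  P(Z=2)·f_2 = 0.64 × 0.42 = 0.2688
  P(Z=3)·f_3 = 0.27 × 0.23 = 0.0621
Normaliser: 0.0135 + 0.2688 + 0.0621 = 0.3444
P(Group 2 | data) = 0.2688 / 0.3444 ≈ 0.780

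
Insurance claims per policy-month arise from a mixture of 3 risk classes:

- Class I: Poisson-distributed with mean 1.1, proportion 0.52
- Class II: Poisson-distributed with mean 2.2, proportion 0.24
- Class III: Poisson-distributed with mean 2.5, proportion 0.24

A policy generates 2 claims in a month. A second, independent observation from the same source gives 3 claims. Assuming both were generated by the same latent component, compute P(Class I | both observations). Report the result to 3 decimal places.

Posterior ∝ prior × likelihood, so P(k | x) ∝ π_k f_k(x); normalise over all components.
Since both observations come from the same component, the likelihood for component k is f_k(x₁)·f_k(x₂).
  L_I = [0.201387] × [0.0738419] = 0.0148708
  L_II = [0.268144] × [0.196639] = 0.0527274
  L_III = [0.256516] × [0.213763] = 0.0548336
Multiply by the mixture weights:
  π_I·L_I = 0.52 × 0.0148708 = 0.00773282
  π_II·L_II = 0.24 × 0.0527274 = 0.0126546
  π_III·L_III = 0.24 × 0.0548336 = 0.0131601
Sum: 0.00773282 + 0.0126546 + 0.0131601 = 0.0335474
Responsibility of Class I: 0.00773282 / 0.0335474 ≈ 0.231

0.231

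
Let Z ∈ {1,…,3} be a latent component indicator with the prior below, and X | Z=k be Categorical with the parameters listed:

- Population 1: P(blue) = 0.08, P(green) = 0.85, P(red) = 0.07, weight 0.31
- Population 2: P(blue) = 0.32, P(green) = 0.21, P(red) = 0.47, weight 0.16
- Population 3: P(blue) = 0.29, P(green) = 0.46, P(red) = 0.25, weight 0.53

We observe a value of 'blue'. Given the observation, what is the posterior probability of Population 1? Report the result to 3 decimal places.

Apply Bayes' rule: the posterior for each component is proportional to its prior times its likelihood at x.
Evaluate each component's likelihood at the observed value:
  f_1 = 0.08
  f_2 = 0.32
  f_3 = 0.29
Prior × likelihood for each component:
  P(Z=1)·f_1 = 0.31 × 0.08 = 0.0248
  P(Z=2)·f_2 = 0.16 × 0.32 = 0.0512
  P(Z=3)·f_3 = 0.53 × 0.29 = 0.1537
Denominator: 0.0248 + 0.0512 + 0.1537 = 0.2297
Responsibility of Population 1: 0.0248 / 0.2297 ≈ 0.108

0.108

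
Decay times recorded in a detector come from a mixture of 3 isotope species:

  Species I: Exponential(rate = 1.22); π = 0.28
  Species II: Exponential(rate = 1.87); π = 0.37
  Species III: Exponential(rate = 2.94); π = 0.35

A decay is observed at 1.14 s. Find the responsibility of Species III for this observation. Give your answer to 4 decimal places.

Apply Bayes' rule: the posterior for each component is proportional to its prior times its likelihood at x.
Exponential densities:
  L_I = 0.303629
  L_II = 0.221826
  L_III = 0.102983
Unnormalised posteriors:
  w_I·L_I = 0.28 × 0.303629 = 0.0850161
  w_II·L_II = 0.37 × 0.221826 = 0.0820757
  w_III·L_III = 0.35 × 0.102983 = 0.0360441
Sum: 0.0850161 + 0.0820757 + 0.0360441 = 0.203136
P(Species III | x) ≈ 0.1774

0.1774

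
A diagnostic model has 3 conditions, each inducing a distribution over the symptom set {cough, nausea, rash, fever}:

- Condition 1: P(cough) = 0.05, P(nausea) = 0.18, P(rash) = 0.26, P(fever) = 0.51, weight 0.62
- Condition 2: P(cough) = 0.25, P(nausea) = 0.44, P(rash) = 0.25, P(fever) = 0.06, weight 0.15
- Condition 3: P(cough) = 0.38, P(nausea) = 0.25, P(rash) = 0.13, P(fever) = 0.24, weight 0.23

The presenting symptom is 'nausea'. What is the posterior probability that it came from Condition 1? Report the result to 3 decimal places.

P(component k | x) = π_k·f_k(x) / marginal(x), where marginal(x) = Σ_j π_j·f_j(x).
Component likelihoods at x = 'nausea':
  L_1 = 0.18
  L_2 = 0.44
  L_3 = 0.25
Unnormalised posteriors:
  π_1·L_1 = 0.62 × 0.18 = 0.1116
  π_2·L_2 = 0.15 × 0.44 = 0.066
  π_3·L_3 = 0.23 × 0.25 = 0.0575
Denominator: 0.1116 + 0.066 + 0.0575 = 0.2351
So the posterior for Condition 1 is 0.1116 / 0.2351 ≈ 0.475.

0.475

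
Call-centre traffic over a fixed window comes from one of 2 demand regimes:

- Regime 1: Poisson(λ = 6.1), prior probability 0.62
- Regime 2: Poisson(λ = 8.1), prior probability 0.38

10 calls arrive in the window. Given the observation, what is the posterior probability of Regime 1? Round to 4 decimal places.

Apply Bayes' rule: the posterior for each component is proportional to its prior times its likelihood at x.
Component likelihoods at x = 10 calls:
  L_1 = 0.0440899
  L_2 = 0.101696
Unnormalised posteriors:
  w_1·L_1 = 0.62 × 0.0440899 = 0.0273357
  w_2·L_2 = 0.38 × 0.101696 = 0.0386443
Sum: 0.0273357 + 0.0386443 = 0.06598
So the posterior for Regime 1 is 0.0273357 / 0.06598 ≈ 0.4143.

0.4143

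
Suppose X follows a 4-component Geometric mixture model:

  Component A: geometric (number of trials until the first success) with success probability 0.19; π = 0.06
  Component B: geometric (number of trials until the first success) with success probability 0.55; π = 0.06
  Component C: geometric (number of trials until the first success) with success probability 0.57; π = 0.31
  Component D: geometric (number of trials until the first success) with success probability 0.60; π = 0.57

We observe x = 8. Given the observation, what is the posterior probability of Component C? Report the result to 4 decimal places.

Apply Bayes' rule: the posterior for each component is proportional to its prior times its likelihood at x.
Evaluate each component's likelihood at the observed value:
  L_A = 0.0434659
  L_B = 0.00205518
  L_C = 0.00154937
  L_D = 0.00098304
Weight by the priors:
  π_A·L_A = 0.06 × 0.0434659 = 0.00260795
  π_B·L_B = 0.06 × 0.00205518 = 0.000123311
  π_C·L_C = 0.31 × 0.00154937 = 0.000480303
  π_D·L_D = 0.57 × 0.00098304 = 0.000560333
Denominator: 0.00260795 + 0.000123311 + 0.000480303 + 0.000560333 = 0.0037719
Responsibility of Component C: 0.000480303 / 0.0037719 ≈ 0.1273

0.1273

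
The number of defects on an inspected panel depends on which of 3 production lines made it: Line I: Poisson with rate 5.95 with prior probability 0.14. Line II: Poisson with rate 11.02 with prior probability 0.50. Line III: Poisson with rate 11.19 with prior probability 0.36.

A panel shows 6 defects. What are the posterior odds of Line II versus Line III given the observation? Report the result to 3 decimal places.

Only the two components matter; the odds are (π_i f_i(x)) / (π_j f_j(x)).
Evaluate each component's likelihood at the observed value:
  L_I = 0.160589
  L_II = 0.0407223
  L_III = 0.0376611
Posterior odds = (π_II·L_II) / (π_III·L_III) = (0.50·0.0407223) / (0.36·0.0376611) = 0.0203611 / 0.013558 ≈ 1.502

1.502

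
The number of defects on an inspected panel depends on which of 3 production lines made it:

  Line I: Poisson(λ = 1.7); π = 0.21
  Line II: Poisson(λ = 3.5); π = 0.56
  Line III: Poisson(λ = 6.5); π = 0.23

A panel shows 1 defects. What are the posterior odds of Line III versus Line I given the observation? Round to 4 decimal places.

Posterior odds = (π_i f_i(x)) / (π_j f_j(x)); the normalising sum cancels.
Component likelihoods at x = 1 defects:
  f_I = 0.310562
  f_II = 0.105691
  f_III = 0.00977235
Posterior odds = (π_III·f_III) / (π_I·f_I) = (0.23·0.00977235) / (0.21·0.310562) = 0.00224764 / 0.065218 ≈ 0.0345

0.0345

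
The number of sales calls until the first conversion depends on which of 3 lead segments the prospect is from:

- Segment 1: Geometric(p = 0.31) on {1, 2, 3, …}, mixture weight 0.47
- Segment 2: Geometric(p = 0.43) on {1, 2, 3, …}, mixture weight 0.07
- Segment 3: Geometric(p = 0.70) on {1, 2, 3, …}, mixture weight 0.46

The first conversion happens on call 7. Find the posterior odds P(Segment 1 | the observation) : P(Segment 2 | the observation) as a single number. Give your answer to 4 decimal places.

15.2314

Since P(k|x) ∝ π_k f_k(x), the posterior odds are π_i f_i(x) / (π_j f_j(x)).
Geometric probabilities:
  L_1 = 0.0334546
  L_2 = 0.0147475
  L_3 = 0.0005103
Odds = (0.47/0.07) × (0.0334546/0.0147475) = 6.71429 × 2.2685 ≈ 15.2314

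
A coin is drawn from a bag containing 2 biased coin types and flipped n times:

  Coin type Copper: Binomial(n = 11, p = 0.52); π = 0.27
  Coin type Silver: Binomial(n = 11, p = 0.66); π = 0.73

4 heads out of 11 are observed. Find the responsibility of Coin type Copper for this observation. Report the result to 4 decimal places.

0.6143

Apply Bayes' rule: the posterior for each component is proportional to its prior times its likelihood at x.
Binomial probabilities:
  L_Copper = C(11,4)·0.52^4·0.48^7 = 330·0.0731162·0.00587068 = 0.14165
  L_Silver = C(11,4)·0.66^4·0.34^7 = 330·0.189747·0.000525234 = 0.0328884
Weight by the priors:
  π_Copper·L_Copper = 0.27 × 0.14165 = 0.0382454
  π_Silver·L_Silver = 0.73 × 0.0328884 = 0.0240085
Sum: 0.0382454 + 0.0240085 = 0.0622539
P(Coin type Copper | the observation) = 0.0382454 / 0.0622539 ≈ 0.6143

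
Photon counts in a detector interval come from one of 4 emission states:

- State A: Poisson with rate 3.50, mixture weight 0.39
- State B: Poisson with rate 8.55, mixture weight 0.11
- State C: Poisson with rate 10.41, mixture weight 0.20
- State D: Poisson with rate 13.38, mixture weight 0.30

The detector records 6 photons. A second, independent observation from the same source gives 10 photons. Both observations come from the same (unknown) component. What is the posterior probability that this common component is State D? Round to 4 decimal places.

Apply Bayes' rule: the posterior for each component is proportional to its prior times its likelihood at x.
Since both observations come from the same component, the likelihood for component k is f_k(x₁)·f_k(x₂).
  f_A = [0.0770983] × [0.00229555] = 0.000176983
  f_B = [0.105014] × [0.111347] = 0.011693
  f_C = [0.0532557] × [0.124091] = 0.00660853
  f_D = [0.0123181] × [0.0783318] = 0.000964899
Prior × likelihood for each component:
  π_A·f_A = 0.39 × 0.000176983 = 6.90234e-05
  π_B·f_B = 0.11 × 0.011693 = 0.00128623
  π_C·f_C = 0.20 × 0.00660853 = 0.00132171
  π_D·f_D = 0.30 × 0.000964899 = 0.00028947
Normaliser: 6.90234e-05 + 0.00128623 + 0.00132171 + 0.00028947 = 0.00296643
P(State D | x₁,x₂) ≈ 0.0976

0.0976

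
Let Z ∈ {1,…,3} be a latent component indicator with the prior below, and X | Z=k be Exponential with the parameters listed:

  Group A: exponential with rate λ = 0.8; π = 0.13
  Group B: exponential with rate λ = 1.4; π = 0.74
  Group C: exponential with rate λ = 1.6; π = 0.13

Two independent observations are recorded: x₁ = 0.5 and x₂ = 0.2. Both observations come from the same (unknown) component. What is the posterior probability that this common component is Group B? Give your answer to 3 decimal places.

0.777

P(component k | x) = P(Z=k)·f_k(x) / marginal(x), where marginal(x) = Σ_j P(Z=j)·f_j(x).
Since both observations come from the same component, the likelihood for component k is f_k(x₁)·f_k(x₂).
  f_A = [0.8·e^(−0.8·0.5) = 0.8·e^(−0.4000) = 0.536256] × [0.681715] = 0.365574
  f_B = [1.4·e^(−1.4·0.5) = 1.4·e^(−0.7000) = 0.695219] × [1.0581] = 0.73561
  f_C = [1.6·e^(−1.6·0.5) = 1.6·e^(−0.8000) = 0.718926] × [1.16184] = 0.835276
Unnormalised posteriors:
  P(Z=A)·f_A = 0.13 × 0.365574 = 0.0475246
  P(Z=B)·f_B = 0.74 × 0.73561 = 0.544351
  P(Z=C)·f_C = 0.13 × 0.835276 = 0.108586
Denominator: 0.0475246 + 0.544351 + 0.108586 = 0.700462
Responsibility of Group B: 0.544351 / 0.700462 ≈ 0.777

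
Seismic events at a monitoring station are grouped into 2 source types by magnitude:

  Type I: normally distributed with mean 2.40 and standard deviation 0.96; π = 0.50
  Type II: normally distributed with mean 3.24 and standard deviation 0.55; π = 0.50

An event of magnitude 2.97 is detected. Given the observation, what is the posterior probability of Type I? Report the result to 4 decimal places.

Apply Bayes' rule: the posterior for each component is proportional to its prior times its likelihood at x.
Normal densities:
  L_I = 0.348406
  L_II = 0.643008
Weight by the priors:
  π_I·L_I = 0.50 × 0.348406 = 0.174203
  π_II·L_II = 0.50 × 0.643008 = 0.321504
Denominator: 0.174203 + 0.321504 = 0.495707
So the posterior for Type I is 0.174203 / 0.495707 ≈ 0.3514.

0.3514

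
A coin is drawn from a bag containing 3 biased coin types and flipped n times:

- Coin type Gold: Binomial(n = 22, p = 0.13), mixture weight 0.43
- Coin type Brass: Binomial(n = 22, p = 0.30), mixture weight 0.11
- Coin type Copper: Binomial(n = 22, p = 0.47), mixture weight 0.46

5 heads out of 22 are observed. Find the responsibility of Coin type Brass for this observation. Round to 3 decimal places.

0.266

The responsibility of component k is π_k f_k(x) divided by Σ_j π_j f_j(x).
Binomial probabilities:
  p_Gold = C(22,5)·0.13^5·0.87^17 = 26334·3.71293e-05·0.0937189 = 0.0916349
  p_Brass = C(22,5)·0.30^5·0.70^17 = 26334·0.00243·0.00232631 = 0.148864
  p_Copper = C(22,5)·0.47^5·0.53^17 = 26334·0.0229345·2.05442e-05 = 0.0124078
Multiply by the mixture weights:
  π_Gold·p_Gold = 0.43 × 0.0916349 = 0.039403
  π_Brass·p_Brass = 0.11 × 0.148864 = 0.016375
  π_Copper·p_Copper = 0.46 × 0.0124078 = 0.0057076
Marginal: 0.039403 + 0.016375 + 0.0057076 = 0.0614857
So the posterior for Coin type Brass is 0.016375 / 0.0614857 ≈ 0.266.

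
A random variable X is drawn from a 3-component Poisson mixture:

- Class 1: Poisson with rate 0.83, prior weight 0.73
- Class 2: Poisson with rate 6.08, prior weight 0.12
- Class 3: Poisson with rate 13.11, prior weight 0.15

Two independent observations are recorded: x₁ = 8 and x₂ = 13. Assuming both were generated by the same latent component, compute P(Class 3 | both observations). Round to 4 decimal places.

0.9088

P(component k | x) = w_k·f_k(x) / marginal(x), where marginal(x) = Σ_j w_j·f_j(x).
Since both observations come from the same component, the likelihood for component k is f_k(x₁)·f_k(x₂).
  L_1 = [e^(−0.83)·0.83^8/8! = 2.43579e-06] × [6.21256e-12] = 1.51325e-17
  L_2 = [e^(−6.08)·6.08^8/8! = 0.105974] × [0.00570106] = 0.000604162
  L_3 = [e^(−13.11)·13.11^8/8! = 0.0438228] × [0.109889] = 0.00481564
Weight by the priors:
  w_1·L_1 = 0.73 × 1.51325e-17 = 1.10467e-17
  w_2·L_2 = 0.12 × 0.000604162 = 7.24994e-05
  w_3·L_3 = 0.15 × 0.00481564 = 0.000722347
Marginal: 1.10467e-17 + 7.24994e-05 + 0.000722347 = 0.000794846
P(Class 3 | x₁,x₂) ≈ 0.9088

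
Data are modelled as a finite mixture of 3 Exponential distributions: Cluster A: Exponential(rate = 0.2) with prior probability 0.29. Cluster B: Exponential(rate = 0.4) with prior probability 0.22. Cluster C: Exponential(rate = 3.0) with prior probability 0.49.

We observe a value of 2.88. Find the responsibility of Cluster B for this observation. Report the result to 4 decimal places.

The responsibility of component k is π_k f_k(x) divided by Σ_j π_j f_j(x).
Component likelihoods at x = 2.88:
  f_A = 0.2·e^(−0.2·2.88) = 0.2·e^(−0.5760) = 0.112428
  f_B = 0.4·e^(−0.4·2.88) = 0.4·e^(−1.1520) = 0.126402
  f_C = 3.0·e^(−3.0·2.88) = 3.0·e^(−8.6400) = 0.000530661
Multiply by the mixture weights:
  π_A·f_A = 0.29 × 0.112428 = 0.0326043
  π_B·f_B = 0.22 × 0.126402 = 0.0278084
  π_C·f_C = 0.49 × 0.000530661 = 0.000260024
Marginal: 0.0326043 + 0.0278084 + 0.000260024 = 0.0606726
Responsibility of Cluster B: 0.0278084 / 0.0606726 ≈ 0.4583

0.4583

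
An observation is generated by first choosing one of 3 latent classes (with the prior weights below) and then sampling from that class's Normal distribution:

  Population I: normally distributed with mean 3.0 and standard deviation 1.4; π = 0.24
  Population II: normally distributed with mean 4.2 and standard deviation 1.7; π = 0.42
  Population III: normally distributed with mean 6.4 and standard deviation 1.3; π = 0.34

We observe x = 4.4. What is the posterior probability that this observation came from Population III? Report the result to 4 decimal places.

0.1865

Apply Bayes' rule: the posterior for each component is proportional to its prior times its likelihood at x.
Normal densities:
  f_I = (1/(1.4·√(2π)))·exp(−(4.4−3.0)²/(2·1.4²)) = 0.284959·exp(-0.50000) = 0.172836
  f_II = (1/(1.7·√(2π)))·exp(−(4.4−4.2)²/(2·1.7²)) = 0.234672·exp(-0.00692) = 0.233054
  f_III = (1/(1.3·√(2π)))·exp(−(4.4−6.4)²/(2·1.3²)) = 0.306879·exp(-1.18343) = 0.0939742
Prior × likelihood for each component:
  π_I·f_I = 0.24 × 0.172836 = 0.0414807
  π_II·f_II = 0.42 × 0.233054 = 0.0978825
  π_III·f_III = 0.34 × 0.0939742 = 0.0319512
Denominator: 0.0414807 + 0.0978825 + 0.0319512 = 0.171314
P(Population III | the observation) = 0.0319512 / 0.171314 ≈ 0.1865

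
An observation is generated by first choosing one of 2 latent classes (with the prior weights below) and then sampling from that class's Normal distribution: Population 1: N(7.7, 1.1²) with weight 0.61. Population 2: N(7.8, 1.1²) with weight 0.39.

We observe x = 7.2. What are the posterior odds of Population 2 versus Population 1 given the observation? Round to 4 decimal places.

Posterior odds = (π_i f_i(x)) / (π_j f_j(x)); the normalising sum cancels.
Evaluate each component's likelihood at the observed value:
  p_1 = 0.327079
  p_2 = 0.312544
Odds = (0.39/0.61) × (0.312544/0.327079) = 0.639344 × 0.955563 ≈ 0.6109

0.6109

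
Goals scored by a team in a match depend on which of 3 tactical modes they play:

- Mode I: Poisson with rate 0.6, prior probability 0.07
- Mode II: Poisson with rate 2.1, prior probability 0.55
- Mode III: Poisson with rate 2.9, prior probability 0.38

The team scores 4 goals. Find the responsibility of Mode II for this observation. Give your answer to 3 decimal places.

P(component k | x) = w_k·f_k(x) / marginal(x), where marginal(x) = Σ_j w_j·f_j(x).
Component likelihoods at x = 4 goals:
  L_I = 0.00296358
  L_II = 0.099231
  L_III = 0.162154
Prior × likelihood for each component:
  w_I·L_I = 0.07 × 0.00296358 = 0.000207451
  w_II·L_II = 0.55 × 0.099231 = 0.0545771
  w_III·L_III = 0.38 × 0.162154 = 0.0616184
Sum: 0.000207451 + 0.0545771 + 0.0616184 = 0.116403
So the posterior for Mode II is 0.0545771 / 0.116403 ≈ 0.469.

0.469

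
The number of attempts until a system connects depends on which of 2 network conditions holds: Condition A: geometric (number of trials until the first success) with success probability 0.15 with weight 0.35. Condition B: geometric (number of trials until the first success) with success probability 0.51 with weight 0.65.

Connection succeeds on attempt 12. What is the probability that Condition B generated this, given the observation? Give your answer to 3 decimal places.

0.015

Apply Bayes' rule: the posterior for each component is proportional to its prior times its likelihood at x.
Geometric probabilities:
  f_A = 0.0251015
  f_B = 0.000199401
Multiply by the mixture weights:
  π_A·f_A = 0.35 × 0.0251015 = 0.00878552
  π_B·f_B = 0.65 × 0.000199401 = 0.000129611
Normaliser: 0.00878552 + 0.000129611 = 0.00891513
P(Condition B | x) = 0.000129611 / 0.00891513 ≈ 0.015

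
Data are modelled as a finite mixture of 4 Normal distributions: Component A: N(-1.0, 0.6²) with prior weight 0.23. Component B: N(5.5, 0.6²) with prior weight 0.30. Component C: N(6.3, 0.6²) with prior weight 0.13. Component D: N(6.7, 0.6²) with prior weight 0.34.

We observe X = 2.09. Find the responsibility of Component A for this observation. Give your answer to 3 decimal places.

0.932

Posterior ∝ prior × likelihood, so P(k | x) ∝ w_k f_k(x); normalise over all components.
Evaluate each component's likelihood at the observed value:
  L_A = (1/(0.6·√(2π)))·exp(−(2.09−-1.0)²/(2·0.6²)) = 0.664904·exp(-13.26125) = 1.15737e-06
  L_B = (1/(0.6·√(2π)))·exp(−(2.09−5.5)²/(2·0.6²)) = 0.664904·exp(-16.15014) = 6.43936e-08
  L_C = (1/(0.6·√(2π)))·exp(−(2.09−6.3)²/(2·0.6²)) = 0.664904·exp(-24.61681) = 1.35462e-11
  L_D = (1/(0.6·√(2π)))·exp(−(2.09−6.7)²/(2·0.6²)) = 0.664904·exp(-29.51681) = 1.00873e-13
Prior × likelihood for each component:
  w_A·L_A = 0.23 × 1.15737e-06 = 2.66194e-07
  w_B·L_B = 0.30 × 6.43936e-08 = 1.93181e-08
  w_C·L_C = 0.13 × 1.35462e-11 = 1.761e-12
  w_D·L_D = 0.34 × 1.00873e-13 = 3.42967e-14
Sum: 2.66194e-07 + 1.93181e-08 + 1.761e-12 + 3.42967e-14 = 2.85514e-07
P(Component A | x) ≈ 0.932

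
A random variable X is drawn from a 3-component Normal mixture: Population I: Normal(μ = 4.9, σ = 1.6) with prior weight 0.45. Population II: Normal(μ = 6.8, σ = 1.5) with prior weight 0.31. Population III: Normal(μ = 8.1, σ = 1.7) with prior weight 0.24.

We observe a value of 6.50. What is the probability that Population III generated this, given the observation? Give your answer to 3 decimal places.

By Bayes' theorem, P(k | x) = π_k f_k(x) / Σ_j π_j f_j(x).
Evaluate each component's likelihood at the observed value:
  p_I = (1/(1.6·√(2π)))·exp(−(6.50−4.9)²/(2·1.6²)) = 0.249339·exp(-0.50000) = 0.151232
  p_II = (1/(1.5·√(2π)))·exp(−(6.50−6.8)²/(2·1.5²)) = 0.265962·exp(-0.02000) = 0.260695
  p_III = (1/(1.7·√(2π)))·exp(−(6.50−8.1)²/(2·1.7²)) = 0.234672·exp(-0.44291) = 0.150699
Weight by the priors:
  π_I·p_I = 0.45 × 0.151232 = 0.0680543
  π_II·p_II = 0.31 × 0.260695 = 0.0808155
  π_III·p_III = 0.24 × 0.150699 = 0.0361677
Normaliser: 0.0680543 + 0.0808155 + 0.0361677 = 0.185037
P(Population III | x) = 0.0361677 / 0.185037 ≈ 0.195

0.195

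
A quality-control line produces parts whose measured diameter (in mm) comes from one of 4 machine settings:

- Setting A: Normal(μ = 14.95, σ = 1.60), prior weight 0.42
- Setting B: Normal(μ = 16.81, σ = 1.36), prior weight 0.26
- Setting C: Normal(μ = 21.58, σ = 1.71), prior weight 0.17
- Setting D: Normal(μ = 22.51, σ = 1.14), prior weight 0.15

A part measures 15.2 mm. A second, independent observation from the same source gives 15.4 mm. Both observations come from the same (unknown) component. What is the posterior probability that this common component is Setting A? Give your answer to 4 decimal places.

By Bayes' theorem, P(k | x) = π_k f_k(x) / Σ_j π_j f_j(x).
Since both observations come from the same component, the likelihood for component k is f_k(x₁)·f_k(x₂).
  p_A = [(1/(1.60·√(2π)))·exp(−(15.2−14.95)²/(2·1.60²)) = 0.249339·exp(-0.01221) = 0.246314] × [0.23967] = 0.059034
  p_B = [(1/(1.36·√(2π)))·exp(−(15.2−16.81)²/(2·1.36²)) = 0.293340·exp(-0.70072) = 0.145564] × [0.171381] = 0.0249469
  p_C = [(1/(1.71·√(2π)))·exp(−(15.2−21.58)²/(2·1.71²)) = 0.233300·exp(-6.96016) = 0.000221389] × [0.000340173] = 7.53104e-08
  p_D = [(1/(1.14·√(2π)))·exp(−(15.2−22.51)²/(2·1.14²)) = 0.349949·exp(-20.55867) = 4.1256e-10] × [1.25132e-09] = 5.16245e-19
Unnormalised posteriors:
  π_A·p_A = 0.42 × 0.059034 = 0.0247943
  π_B·p_B = 0.26 × 0.0249469 = 0.00648619
  π_C·p_C = 0.17 × 7.53104e-08 = 1.28028e-08
  π_D·p_D = 0.15 × 5.16245e-19 = 7.74368e-20
Normaliser: 0.0247943 + 0.00648619 + 1.28028e-08 + 7.74368e-20 = 0.0312805
So the posterior for Setting A is 0.0247943 / 0.0312805 ≈ 0.7926.

0.7926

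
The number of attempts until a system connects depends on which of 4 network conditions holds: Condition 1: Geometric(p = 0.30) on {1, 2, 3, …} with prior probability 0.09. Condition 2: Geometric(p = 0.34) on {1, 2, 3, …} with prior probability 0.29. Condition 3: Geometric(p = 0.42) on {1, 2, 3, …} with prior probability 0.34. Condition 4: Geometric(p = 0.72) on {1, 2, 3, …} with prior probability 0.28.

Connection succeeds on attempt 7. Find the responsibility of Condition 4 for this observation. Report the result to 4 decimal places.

By Bayes' theorem, P(k | x) = P(Z=k) f_k(x) / Σ_j P(Z=j) f_j(x).
Component likelihoods at x = 7:
  f_1 = 0.30·(1−0.30)^6 = 0.30·0.117649 = 0.0352947
  f_2 = 0.34·(1−0.34)^6 = 0.34·0.082654 = 0.0281023
  f_3 = 0.42·(1−0.42)^6 = 0.42·0.0380687 = 0.0159889
  f_4 = 0.72·(1−0.72)^6 = 0.72·0.00048189 = 0.000346961
Weight by the priors:
  P(Z=1)·f_1 = 0.09 × 0.0352947 = 0.00317652
  P(Z=2)·f_2 = 0.29 × 0.0281023 = 0.00814968
  P(Z=3)·f_3 = 0.34 × 0.0159889 = 0.00543621
  P(Z=4)·f_4 = 0.28 × 0.000346961 = 9.71491e-05
Normaliser: 0.00317652 + 0.00814968 + 0.00543621 + 9.71491e-05 = 0.0168596
P(Condition 4 | data) = 9.71491e-05 / 0.0168596 ≈ 0.0058

0.0058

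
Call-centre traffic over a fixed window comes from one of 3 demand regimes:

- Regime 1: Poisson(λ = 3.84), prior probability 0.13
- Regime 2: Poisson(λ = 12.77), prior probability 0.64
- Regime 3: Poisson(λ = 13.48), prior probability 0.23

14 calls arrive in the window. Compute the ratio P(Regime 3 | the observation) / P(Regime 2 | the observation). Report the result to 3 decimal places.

0.377

Posterior odds = (w_i f_i(x)) / (w_j f_j(x)); the normalising sum cancels.
Component likelihoods at x = 14 calls:
  L_1 = 3.73713e-05
  L_2 = 0.100075
  L_3 = 0.104945
Odds = (0.23/0.64) × (0.104945/0.100075) = 0.359375 × 1.04867 ≈ 0.377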